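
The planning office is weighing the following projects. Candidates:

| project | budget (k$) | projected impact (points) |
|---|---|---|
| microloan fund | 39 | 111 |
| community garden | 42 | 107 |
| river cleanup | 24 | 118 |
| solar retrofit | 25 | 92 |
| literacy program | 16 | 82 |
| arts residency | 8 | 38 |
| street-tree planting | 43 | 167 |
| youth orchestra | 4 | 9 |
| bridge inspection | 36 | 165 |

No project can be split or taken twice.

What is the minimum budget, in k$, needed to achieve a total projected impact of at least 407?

88

Minimise k$ subject to total projected impact ≥ 407.
Taking river cleanup + literacy program + arts residency + youth orchestra + bridge inspection gives 412 (≥ 407) for 88 k$.
No combination under 88 k$ hits 407.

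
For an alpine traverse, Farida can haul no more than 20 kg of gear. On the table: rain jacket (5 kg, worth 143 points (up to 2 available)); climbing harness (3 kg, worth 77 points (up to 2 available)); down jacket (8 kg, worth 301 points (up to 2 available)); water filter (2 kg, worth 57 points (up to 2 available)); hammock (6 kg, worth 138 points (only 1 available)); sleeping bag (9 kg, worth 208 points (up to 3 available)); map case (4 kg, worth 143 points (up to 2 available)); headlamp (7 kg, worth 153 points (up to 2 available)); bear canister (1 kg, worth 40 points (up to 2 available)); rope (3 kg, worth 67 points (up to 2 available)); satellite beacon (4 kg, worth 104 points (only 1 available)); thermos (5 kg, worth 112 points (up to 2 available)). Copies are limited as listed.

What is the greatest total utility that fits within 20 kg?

Density check — bear canister 40.00, down jacket 37.62, map case 35.75, rain jacket 28.60 are the best per kg.
Taking the top-ratio items first gives 2×down jacket + water filter + 2×bear canister for 739 (20 kg).
Dropping water filter and 2×bear canister frees 4 kg; slotting in map case (4 kg) lifts the total to 745 at 20 kg.
Every other selection either busts 20 kg or exceeds an availability limit or fails to beat 745.

745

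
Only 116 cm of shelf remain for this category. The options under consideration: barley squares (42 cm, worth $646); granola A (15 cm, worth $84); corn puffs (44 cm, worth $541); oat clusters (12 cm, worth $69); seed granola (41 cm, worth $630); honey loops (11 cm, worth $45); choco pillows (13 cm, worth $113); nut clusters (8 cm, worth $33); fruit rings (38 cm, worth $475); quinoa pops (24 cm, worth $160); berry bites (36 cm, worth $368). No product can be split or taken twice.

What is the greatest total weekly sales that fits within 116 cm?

The ratio ordering already packs tightly: barley squares + oat clusters + seed granola + choco pillows + nut clusters, 116 cm, 1491.
That's the maximum — no swap from here does better than 1491.

1491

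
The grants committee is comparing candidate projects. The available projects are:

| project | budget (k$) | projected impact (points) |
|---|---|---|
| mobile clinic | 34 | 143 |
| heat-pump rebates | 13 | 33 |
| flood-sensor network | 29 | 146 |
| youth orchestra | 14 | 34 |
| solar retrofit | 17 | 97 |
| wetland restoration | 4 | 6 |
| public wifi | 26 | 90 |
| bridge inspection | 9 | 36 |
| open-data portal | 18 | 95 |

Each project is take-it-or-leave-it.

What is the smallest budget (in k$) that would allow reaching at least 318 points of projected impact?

64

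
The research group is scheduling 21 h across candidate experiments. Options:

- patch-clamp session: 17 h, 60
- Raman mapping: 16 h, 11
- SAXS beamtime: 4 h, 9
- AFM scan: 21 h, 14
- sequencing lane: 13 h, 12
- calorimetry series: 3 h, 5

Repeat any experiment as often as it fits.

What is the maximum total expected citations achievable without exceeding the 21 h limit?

69

Ranking by ratio (expected citations/h): patch-clamp session 3.53, SAXS beamtime 2.25, calorimetry series 1.67.
Taking patch-clamp session + SAXS beamtime: 21 h used, 69 in expected citations.
No other feasible combination exceeds 69.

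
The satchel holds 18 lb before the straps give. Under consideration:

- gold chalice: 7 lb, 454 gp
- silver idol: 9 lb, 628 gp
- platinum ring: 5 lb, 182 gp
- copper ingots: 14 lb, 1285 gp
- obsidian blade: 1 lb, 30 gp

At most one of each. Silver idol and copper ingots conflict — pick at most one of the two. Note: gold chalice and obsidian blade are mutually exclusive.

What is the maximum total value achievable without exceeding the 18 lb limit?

Copper ingots + obsidian blade uses 15 of the 18 lb and totals 1315.
Nothing else feasible within 18 lb beats 1315.

1315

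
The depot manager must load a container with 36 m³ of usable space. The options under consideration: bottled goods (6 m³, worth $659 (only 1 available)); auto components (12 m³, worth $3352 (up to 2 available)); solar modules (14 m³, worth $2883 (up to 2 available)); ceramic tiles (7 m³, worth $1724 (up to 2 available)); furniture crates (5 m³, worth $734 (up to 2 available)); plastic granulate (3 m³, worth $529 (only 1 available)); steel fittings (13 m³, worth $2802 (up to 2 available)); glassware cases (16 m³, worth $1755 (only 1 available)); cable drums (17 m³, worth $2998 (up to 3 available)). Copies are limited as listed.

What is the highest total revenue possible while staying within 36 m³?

Density check — auto components 279.33, ceramic tiles 246.29, steel fittings 215.54 are the best per m³.
Filling by ratio: 2×auto components + ceramic tiles + plastic granulate for 8957, with 2 m³ left unused.
Dropping plastic granulate frees 3 m³; slotting in furniture crates (5 m³) lifts the total to 9162 at 36 m³.

9162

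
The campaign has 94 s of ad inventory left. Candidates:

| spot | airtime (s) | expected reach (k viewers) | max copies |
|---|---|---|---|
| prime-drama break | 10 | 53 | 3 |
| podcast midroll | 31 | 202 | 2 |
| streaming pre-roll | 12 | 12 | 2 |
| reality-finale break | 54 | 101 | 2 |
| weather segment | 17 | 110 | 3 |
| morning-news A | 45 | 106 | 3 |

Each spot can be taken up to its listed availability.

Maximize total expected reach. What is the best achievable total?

Ranking by ratio (expected reach/s): podcast midroll 6.52, weather segment 6.47, prime-drama break 5.30.
Filling by ratio: prime-drama break + 2×podcast midroll + weather segment for 567, with 5 s left unused.
Replace podcast midroll with 2×weather segment: the trade gains 18 net, giving 585 at 92 s.
No other feasible combination exceeds 585.

585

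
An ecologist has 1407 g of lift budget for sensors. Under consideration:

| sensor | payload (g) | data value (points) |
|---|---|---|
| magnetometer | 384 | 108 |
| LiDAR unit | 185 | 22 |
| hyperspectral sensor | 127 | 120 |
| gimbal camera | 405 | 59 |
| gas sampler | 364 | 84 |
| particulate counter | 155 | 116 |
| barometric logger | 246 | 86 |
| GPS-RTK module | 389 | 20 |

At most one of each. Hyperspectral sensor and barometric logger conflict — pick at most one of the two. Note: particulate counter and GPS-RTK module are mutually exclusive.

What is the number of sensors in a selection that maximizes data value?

Optimal total is 450.
For example magnetometer + LiDAR unit + hyperspectral sensor + gas sampler + particulate counter achieves it, using 1215 g.
Every optimal selection uses 5 sensors.

5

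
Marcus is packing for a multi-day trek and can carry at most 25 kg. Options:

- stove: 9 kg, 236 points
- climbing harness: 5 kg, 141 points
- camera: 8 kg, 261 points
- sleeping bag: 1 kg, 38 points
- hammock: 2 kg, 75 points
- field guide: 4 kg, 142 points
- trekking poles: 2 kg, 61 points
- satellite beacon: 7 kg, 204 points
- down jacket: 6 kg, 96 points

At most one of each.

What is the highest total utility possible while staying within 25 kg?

Filling by ratio: camera + sleeping bag + hammock + field guide + trekking poles + satellite beacon for 781, with 1 kg left unused.
Dropping hammock and trekking poles frees 4 kg; slotting in climbing harness (5 kg) lifts the total to 786 at 25 kg.
Every other selection either busts 25 kg or fails to beat 786.

786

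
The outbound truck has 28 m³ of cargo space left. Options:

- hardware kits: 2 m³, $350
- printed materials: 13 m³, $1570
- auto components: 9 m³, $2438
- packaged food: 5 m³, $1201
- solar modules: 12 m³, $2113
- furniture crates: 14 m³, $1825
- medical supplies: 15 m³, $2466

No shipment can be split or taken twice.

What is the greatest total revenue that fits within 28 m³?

6102

Ranking by ratio (revenue/m³): auto components 270.89, packaged food 240.20, solar modules 176.08.
Hardware kits + auto components + packaged food + solar modules uses 28 of the 28 m³ and totals 6102.
Runner-up auto components + packaged food + solar modules tops out at 5752.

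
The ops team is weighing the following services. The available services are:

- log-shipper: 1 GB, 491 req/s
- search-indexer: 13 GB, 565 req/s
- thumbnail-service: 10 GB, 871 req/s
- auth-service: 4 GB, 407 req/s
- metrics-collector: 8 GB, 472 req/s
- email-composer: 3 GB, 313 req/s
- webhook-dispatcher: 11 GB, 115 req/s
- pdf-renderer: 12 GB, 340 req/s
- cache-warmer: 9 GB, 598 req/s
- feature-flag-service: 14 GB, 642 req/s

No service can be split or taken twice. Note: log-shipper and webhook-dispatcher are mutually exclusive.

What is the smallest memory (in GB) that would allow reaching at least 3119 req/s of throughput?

Look for the lowest-memory combination reaching 3119.
log-shipper + thumbnail-service + auth-service + metrics-collector + email-composer + cache-warmer: 3152 throughput at 35 GB.
Any bundle with less than 35 GB falls short of 3119.

35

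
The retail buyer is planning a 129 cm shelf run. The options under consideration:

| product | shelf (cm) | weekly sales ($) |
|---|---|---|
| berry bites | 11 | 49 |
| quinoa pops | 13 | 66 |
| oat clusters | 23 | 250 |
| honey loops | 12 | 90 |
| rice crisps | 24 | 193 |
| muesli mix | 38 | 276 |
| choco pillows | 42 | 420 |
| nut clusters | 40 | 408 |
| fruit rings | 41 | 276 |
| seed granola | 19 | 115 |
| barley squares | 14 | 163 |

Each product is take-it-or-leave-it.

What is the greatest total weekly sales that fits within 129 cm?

By weekly sales per cm: barley squares 11.64, oat clusters 10.87, nut clusters 10.20, choco pillows 10.00 lead.
A density-first pass picks oat clusters + choco pillows + nut clusters + barley squares — 1241 at 119 cm.
Dropping barley squares frees 14 cm; slotting in rice crisps (24 cm) lifts the total to 1271 at 129 cm.
No other feasible combination exceeds 1271.

1271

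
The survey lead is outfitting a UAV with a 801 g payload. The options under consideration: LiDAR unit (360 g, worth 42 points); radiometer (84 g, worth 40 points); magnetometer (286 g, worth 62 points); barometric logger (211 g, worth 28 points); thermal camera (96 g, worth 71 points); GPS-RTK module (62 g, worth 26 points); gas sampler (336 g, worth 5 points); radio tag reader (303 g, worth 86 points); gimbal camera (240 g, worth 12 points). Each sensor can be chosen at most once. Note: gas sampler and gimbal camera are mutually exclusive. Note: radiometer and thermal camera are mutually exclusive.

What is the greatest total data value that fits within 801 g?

245

By data value per g: thermal camera 0.74, radiometer 0.48, GPS-RTK module 0.42 lead.
Magnetometer + thermal camera + GPS-RTK module + radio tag reader uses 747 of the 801 g and totals 245.
That's the maximum — no feasible swap from here does better than 245.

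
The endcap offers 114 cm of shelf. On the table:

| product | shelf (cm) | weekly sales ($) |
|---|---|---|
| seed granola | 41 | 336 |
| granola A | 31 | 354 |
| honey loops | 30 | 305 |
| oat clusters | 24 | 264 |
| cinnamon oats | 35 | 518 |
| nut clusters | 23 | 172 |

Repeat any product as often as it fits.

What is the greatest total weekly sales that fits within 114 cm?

1554

3×cinnamon oats uses 105 of the 114 cm and totals 1554.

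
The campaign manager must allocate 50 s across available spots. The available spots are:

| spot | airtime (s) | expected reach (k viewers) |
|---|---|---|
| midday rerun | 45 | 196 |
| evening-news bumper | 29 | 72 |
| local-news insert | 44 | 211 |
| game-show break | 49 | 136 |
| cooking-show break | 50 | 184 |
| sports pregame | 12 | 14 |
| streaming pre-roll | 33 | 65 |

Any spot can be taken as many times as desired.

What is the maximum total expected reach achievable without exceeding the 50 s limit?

211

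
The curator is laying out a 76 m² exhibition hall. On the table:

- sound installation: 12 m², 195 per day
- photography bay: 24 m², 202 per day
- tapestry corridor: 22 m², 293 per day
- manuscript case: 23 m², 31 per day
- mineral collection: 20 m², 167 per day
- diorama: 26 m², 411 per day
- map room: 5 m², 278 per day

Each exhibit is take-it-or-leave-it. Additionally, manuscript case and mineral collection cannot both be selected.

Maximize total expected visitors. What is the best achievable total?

1177

Best packing: sound installation + tapestry corridor + diorama + map room — 65 m², 1177 total.
The closest alternative, tapestry corridor + mineral collection + diorama + map room, reaches only 1149.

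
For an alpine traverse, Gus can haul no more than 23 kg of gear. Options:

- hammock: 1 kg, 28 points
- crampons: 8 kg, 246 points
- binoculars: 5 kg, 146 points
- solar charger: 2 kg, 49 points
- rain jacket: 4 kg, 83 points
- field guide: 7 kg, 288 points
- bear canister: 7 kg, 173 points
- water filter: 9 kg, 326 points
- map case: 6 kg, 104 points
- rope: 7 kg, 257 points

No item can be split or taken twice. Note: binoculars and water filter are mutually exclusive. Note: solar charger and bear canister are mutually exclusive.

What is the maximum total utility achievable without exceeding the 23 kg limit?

Density check — field guide 41.14, rope 36.71, water filter 36.22, crampons 30.75 are the best per kg.
The ratio ordering already packs tightly: field guide + water filter + rope, 23 kg, 871.
Every other selection either busts 23 kg or breaks a pairing rule or fails to beat 871.

871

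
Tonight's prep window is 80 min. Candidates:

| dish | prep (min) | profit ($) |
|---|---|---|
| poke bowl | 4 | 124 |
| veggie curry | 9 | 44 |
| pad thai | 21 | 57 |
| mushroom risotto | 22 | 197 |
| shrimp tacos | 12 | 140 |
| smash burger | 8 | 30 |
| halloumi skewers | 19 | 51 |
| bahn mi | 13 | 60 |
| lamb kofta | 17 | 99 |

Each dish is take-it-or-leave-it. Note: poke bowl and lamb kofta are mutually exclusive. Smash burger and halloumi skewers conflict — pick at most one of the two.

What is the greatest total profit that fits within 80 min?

Taking poke bowl + veggie curry + mushroom risotto + shrimp tacos + halloumi skewers + bahn mi: 79 min used, 616 in profit.
The spare 1 min is too small for any remaining dish, and no feasible exchange beats 616.

616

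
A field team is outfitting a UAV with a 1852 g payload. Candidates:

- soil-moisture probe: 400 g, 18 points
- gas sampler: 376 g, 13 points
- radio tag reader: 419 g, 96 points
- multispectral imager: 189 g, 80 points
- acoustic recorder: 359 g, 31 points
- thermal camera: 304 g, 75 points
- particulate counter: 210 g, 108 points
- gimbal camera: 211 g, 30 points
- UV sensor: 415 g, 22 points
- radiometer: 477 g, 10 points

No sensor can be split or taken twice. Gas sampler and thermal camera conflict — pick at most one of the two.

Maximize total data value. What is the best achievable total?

420

Ranking by ratio (data value/g): particulate counter 0.51, multispectral imager 0.42, thermal camera 0.25, radio tag reader 0.23.
Best packing: radio tag reader + multispectral imager + acoustic recorder + thermal camera + particulate counter + gimbal camera — 1692 g, 420 total.
Every other selection either busts 1852 g or breaks a pairing rule or fails to beat 420.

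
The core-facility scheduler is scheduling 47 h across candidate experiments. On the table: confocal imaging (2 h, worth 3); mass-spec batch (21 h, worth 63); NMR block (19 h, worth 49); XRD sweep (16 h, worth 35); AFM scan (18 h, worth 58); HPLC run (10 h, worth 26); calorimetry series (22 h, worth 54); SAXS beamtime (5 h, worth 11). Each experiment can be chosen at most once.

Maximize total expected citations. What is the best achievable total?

135

Taking confocal imaging + mass-spec batch + AFM scan + SAXS beamtime: 46 h used, 135 in expected citations.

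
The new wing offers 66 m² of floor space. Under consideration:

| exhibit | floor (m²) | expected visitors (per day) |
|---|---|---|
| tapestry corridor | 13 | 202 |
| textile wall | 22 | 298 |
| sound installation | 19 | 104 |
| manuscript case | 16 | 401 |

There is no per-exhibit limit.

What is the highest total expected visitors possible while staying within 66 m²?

1604

Best packing: 4×manuscript case — 64 m², 1604 total.
The spare 2 m² is too small for any remaining exhibit, and no exchange beats 1604.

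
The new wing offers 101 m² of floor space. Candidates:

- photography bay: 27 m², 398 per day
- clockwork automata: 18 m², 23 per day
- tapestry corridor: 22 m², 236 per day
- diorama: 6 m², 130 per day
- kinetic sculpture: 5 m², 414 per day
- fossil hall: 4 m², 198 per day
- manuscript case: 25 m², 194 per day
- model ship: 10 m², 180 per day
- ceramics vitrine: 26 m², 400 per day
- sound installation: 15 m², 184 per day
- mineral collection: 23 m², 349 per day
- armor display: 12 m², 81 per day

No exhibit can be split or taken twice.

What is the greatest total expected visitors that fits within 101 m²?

2069

Photography bay + diorama + kinetic sculpture + fossil hall + model ship + ceramics vitrine + mineral collection uses 101 of the 101 m² and totals 2069.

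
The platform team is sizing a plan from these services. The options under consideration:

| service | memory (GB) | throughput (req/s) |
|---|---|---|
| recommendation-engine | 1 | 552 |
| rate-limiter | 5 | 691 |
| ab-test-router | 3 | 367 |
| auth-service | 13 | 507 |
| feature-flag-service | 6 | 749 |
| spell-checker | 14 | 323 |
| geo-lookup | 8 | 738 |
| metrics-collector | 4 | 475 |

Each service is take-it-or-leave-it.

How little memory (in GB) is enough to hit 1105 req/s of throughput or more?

Look for the lowest-memory combination reaching 1105.
recommendation-engine + rate-limiter reaches 1243 using 6 GB.
Any bundle with less than 6 GB falls short of 1105.

6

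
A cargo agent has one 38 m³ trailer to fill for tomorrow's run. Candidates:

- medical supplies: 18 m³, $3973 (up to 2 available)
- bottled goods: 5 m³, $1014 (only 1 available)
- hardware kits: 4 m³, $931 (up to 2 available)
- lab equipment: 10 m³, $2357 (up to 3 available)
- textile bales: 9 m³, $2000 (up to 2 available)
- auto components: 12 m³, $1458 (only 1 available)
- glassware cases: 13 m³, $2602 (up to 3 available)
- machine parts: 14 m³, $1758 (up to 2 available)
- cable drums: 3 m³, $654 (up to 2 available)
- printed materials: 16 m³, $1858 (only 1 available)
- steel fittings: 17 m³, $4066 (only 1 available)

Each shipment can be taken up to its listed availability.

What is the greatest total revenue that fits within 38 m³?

8939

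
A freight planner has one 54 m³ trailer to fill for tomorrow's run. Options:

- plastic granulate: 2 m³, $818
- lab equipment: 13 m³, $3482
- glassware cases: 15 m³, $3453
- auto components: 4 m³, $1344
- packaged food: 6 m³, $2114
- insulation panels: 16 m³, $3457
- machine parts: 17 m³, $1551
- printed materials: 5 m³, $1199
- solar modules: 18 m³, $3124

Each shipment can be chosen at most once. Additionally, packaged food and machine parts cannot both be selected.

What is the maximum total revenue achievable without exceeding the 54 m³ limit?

Greedy by ratio would take plastic granulate + lab equipment + glassware cases + auto components + packaged food + printed materials: 45 m³ used, total 12410.
Replace plastic granulate and printed materials with insulation panels: the trade gains 1440 net, giving 13850 at 54 m³.
No other feasible combination exceeds 13850.

13850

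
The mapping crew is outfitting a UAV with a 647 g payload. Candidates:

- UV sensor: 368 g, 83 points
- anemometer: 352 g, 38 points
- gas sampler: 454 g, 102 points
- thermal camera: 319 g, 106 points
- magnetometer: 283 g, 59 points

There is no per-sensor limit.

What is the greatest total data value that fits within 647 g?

2×thermal camera uses 638 of the 647 g and totals 212.
Every other selection either busts 647 g or fails to beat 212.

212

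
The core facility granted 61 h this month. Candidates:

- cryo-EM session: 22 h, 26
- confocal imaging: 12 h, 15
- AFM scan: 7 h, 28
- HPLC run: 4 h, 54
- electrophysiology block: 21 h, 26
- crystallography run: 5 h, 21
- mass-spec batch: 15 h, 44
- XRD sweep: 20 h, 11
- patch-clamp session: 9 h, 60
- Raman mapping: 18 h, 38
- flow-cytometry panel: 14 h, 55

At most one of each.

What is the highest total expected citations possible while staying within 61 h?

262

Taking AFM scan + HPLC run + crystallography run + mass-spec batch + patch-clamp session + flow-cytometry panel: 54 h used, 262 in expected citations.
An exhaustive check of the 2048 subsets confirms 262.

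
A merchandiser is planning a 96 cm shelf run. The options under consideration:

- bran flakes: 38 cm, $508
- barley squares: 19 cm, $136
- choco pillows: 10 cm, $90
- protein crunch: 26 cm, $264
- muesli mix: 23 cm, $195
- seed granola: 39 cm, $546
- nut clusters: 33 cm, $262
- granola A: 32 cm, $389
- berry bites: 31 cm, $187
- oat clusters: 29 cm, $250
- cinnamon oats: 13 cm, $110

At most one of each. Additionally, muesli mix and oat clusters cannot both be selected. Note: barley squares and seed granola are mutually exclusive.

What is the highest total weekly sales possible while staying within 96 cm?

1164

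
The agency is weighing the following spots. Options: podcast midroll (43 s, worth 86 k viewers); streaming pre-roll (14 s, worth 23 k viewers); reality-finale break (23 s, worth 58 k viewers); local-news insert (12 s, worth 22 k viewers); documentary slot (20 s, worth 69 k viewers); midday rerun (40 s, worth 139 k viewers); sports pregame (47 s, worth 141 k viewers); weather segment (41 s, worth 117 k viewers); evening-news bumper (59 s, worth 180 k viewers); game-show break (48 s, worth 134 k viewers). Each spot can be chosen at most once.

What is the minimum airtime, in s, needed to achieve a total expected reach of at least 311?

99

Need the lightest bundle worth ≥ 311.
midday rerun + evening-news bumper reaches 319 using 99 s.
Any bundle with less than 99 s falls short of 311.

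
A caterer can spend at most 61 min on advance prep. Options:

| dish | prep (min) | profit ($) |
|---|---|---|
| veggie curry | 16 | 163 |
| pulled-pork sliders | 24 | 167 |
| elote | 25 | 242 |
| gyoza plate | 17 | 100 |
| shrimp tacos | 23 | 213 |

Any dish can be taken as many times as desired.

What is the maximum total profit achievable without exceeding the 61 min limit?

Greedy by ratio would take 3×veggie curry: 48 min used, total 489.
The 16 min tied up in veggie curry is better spent on elote — total rises to 568 (57 min).
No other feasible combination exceeds 568.

568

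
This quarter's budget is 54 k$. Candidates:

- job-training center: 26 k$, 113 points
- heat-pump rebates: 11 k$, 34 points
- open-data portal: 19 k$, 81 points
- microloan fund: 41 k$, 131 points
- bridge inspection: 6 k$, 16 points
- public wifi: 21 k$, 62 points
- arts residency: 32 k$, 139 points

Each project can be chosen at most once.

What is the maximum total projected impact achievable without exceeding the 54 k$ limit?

220

A density-first pass picks job-training center + open-data portal + bridge inspection — 210 at 51 k$.
Replace job-training center and bridge inspection with arts residency: the trade gains 10 net, giving 220 at 51 k$.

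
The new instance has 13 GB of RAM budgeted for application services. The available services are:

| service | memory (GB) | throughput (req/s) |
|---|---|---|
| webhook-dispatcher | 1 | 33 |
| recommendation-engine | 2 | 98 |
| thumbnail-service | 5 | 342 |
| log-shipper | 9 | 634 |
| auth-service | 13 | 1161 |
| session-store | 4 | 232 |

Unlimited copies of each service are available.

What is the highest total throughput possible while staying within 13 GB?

1161

Auth-service uses 13 of the 13 GB and totals 1161.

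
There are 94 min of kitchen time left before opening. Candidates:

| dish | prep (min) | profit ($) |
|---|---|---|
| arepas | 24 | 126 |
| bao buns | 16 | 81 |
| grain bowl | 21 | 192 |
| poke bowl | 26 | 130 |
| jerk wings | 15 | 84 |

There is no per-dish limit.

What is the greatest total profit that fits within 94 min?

768

The ratio ordering already packs tightly: 4×grain bowl, 84 min, 768.
No other feasible combination exceeds 768.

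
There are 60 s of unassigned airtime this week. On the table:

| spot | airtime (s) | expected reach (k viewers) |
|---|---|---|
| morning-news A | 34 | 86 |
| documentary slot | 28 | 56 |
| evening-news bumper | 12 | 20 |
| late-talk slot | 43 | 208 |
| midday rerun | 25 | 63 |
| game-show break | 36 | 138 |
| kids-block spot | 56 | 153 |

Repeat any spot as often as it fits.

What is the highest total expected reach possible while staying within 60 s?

228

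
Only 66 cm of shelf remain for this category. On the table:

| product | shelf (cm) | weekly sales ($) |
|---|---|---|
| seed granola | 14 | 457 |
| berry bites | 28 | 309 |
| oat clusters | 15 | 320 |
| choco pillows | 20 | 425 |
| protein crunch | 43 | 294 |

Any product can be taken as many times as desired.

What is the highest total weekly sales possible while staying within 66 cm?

1828

Density check — seed granola 32.64, oat clusters 21.33, choco pillows 21.25, berry bites 11.04 are the best per cm.
Taking 4×seed granola: 56 cm used, 1828 in weekly sales.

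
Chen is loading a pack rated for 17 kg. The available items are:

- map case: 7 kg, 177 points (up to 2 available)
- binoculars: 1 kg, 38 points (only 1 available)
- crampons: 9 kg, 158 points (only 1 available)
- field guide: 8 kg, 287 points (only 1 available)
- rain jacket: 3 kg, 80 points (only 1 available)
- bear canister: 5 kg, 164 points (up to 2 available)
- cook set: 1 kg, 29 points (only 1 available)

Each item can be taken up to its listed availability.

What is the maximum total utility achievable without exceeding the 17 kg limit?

569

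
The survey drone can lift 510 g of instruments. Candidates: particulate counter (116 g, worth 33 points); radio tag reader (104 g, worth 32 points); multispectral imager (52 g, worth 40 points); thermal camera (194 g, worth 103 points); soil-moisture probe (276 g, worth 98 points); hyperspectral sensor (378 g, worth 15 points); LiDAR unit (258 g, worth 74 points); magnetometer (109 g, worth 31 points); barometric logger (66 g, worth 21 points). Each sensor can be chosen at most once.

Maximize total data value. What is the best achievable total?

217

Taking the top-ratio sensors first gives radio tag reader + multispectral imager + thermal camera + barometric logger for 196 (416 g).
The 170 g tied up in radio tag reader and barometric logger is better spent on LiDAR unit — total rises to 217 (504 g).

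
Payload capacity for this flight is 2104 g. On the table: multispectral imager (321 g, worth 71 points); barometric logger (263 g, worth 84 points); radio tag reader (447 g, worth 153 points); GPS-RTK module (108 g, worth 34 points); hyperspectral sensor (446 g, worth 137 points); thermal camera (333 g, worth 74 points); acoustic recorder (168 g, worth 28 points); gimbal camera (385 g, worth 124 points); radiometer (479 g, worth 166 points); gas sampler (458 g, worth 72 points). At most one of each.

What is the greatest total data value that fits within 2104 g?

664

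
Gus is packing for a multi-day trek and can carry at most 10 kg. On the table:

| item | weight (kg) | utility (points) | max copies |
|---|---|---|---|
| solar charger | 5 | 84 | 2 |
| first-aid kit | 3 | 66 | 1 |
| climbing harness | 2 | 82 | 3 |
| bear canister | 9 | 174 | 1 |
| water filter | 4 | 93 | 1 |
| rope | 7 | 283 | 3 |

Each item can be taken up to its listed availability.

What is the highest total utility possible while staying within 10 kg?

365

A density-first pass picks 3×climbing harness + water filter — 339 at 10 kg.
The 8 kg tied up in 2×climbing harness and water filter is better spent on rope — total rises to 365 (9 kg).
No other feasible combination exceeds 365.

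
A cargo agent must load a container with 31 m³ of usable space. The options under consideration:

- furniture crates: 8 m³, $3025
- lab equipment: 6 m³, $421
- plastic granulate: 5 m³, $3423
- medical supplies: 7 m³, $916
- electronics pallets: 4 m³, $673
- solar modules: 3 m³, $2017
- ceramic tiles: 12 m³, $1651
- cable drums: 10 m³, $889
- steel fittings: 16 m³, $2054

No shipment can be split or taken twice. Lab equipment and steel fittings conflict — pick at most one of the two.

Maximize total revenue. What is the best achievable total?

10116

By revenue per m³: plastic granulate 684.60, solar modules 672.33, furniture crates 378.12, electronics pallets 168.25 lead.
A density-first pass picks furniture crates + plastic granulate + medical supplies + electronics pallets + solar modules — 10054 at 27 m³.
Replace medical supplies and electronics pallets with ceramic tiles: the trade gains 62 net, giving 10116 at 28 m³.
Next best is furniture crates + plastic granulate + medical supplies + electronics pallets + solar modules at 10054 (27 m³) — short by 62.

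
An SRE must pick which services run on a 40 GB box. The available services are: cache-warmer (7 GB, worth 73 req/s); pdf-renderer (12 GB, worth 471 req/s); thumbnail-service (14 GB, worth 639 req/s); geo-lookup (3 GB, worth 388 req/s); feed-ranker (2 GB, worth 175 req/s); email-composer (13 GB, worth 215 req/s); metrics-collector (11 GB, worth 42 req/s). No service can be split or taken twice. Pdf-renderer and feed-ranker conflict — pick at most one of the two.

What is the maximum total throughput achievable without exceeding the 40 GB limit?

1571

Taking cache-warmer + pdf-renderer + thumbnail-service + geo-lookup: 36 GB used, 1571 in throughput.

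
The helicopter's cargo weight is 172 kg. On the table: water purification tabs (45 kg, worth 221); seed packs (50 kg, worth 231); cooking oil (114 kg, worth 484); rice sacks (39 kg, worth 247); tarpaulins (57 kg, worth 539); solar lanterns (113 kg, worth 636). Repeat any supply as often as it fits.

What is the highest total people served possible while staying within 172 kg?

3×tarpaulins uses 171 of the 172 kg and totals 1617.
Nothing else within 172 kg beats 1617.

1617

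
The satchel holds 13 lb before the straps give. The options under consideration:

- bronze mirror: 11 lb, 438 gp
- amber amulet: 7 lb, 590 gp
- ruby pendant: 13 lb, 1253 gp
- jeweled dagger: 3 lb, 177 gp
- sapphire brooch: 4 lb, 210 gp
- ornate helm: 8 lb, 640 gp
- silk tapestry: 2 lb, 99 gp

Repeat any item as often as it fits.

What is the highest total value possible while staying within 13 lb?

Best packing: ruby pendant — 13 lb, 1253 total.

1253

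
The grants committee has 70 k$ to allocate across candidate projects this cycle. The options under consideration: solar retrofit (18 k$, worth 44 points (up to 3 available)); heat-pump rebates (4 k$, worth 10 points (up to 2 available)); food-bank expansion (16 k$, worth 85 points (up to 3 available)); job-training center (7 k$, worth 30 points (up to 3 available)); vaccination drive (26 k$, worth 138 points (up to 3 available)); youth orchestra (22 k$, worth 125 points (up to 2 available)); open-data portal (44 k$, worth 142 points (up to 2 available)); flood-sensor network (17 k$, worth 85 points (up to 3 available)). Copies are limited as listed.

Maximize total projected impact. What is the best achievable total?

388

Greedy by ratio would take food-bank expansion + job-training center + 2×youth orchestra: 67 k$ used, total 365.
Replace food-bank expansion and job-training center with vaccination drive: the trade gains 23 net, giving 388 at 70 k$.
No other feasible combination exceeds 388.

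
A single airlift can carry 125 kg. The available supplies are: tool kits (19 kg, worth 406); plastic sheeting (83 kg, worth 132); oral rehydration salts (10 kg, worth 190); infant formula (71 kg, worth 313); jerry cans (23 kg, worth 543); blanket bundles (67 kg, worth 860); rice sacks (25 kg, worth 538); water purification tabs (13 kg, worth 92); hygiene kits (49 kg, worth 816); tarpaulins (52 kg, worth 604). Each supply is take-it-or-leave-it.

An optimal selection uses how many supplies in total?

4

Best achievable people served is 2303.
For example tool kits + jerry cans + rice sacks + hygiene kits achieves it, using 116 kg.
Any selection reaching 2303 contains exactly 4 supplies.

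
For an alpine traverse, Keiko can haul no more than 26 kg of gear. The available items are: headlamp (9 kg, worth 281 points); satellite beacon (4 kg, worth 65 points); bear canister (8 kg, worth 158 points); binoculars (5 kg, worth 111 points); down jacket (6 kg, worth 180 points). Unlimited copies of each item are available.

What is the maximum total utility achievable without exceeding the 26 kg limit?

The ratio heuristic lands on 2×headlamp + down jacket (742) but leaves 2 kg idle.
Replace headlamp with binoculars + down jacket: the trade gains 10 net, giving 752 at 26 kg.
Every other selection either busts 26 kg or fails to beat 752.

752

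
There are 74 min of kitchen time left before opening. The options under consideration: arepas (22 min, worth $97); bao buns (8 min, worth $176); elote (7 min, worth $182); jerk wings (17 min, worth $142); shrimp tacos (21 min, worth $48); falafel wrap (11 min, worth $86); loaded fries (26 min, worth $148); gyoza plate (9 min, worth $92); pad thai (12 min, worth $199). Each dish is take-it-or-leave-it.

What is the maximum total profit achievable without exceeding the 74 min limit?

883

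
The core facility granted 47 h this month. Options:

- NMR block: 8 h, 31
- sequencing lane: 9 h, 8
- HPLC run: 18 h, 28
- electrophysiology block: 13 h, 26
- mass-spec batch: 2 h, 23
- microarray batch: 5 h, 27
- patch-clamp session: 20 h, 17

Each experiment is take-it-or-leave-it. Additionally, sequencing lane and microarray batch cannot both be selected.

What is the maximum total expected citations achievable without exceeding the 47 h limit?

135

Best packing: NMR block + HPLC run + electrophysiology block + mass-spec batch + microarray batch — 46 h, 135 total.
Next best is NMR block + HPLC run + electrophysiology block + microarray batch at 112 (44 h) — short by 23.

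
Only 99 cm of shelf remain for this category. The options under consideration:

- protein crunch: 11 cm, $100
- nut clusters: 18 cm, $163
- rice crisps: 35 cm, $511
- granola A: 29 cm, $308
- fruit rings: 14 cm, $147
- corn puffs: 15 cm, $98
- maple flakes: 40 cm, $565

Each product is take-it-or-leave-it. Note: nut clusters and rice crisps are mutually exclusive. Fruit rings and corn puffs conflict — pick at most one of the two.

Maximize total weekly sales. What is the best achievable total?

Rice crisps + fruit rings + maple flakes uses 89 of the 99 cm and totals 1223.

1223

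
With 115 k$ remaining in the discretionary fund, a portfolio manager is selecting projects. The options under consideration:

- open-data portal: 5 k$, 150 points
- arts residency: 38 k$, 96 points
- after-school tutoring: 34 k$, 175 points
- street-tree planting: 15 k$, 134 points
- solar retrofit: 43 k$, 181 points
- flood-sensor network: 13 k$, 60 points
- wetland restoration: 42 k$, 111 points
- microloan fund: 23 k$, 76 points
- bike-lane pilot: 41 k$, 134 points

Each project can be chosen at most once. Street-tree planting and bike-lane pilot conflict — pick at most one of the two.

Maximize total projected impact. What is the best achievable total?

700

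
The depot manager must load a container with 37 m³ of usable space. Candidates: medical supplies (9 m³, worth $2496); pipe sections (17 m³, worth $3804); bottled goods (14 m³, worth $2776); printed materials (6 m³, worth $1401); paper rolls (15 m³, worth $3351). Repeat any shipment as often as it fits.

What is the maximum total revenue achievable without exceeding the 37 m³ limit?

9984

Best packing: 4×medical supplies — 36 m³, 9984 total.
No other feasible combination exceeds 9984.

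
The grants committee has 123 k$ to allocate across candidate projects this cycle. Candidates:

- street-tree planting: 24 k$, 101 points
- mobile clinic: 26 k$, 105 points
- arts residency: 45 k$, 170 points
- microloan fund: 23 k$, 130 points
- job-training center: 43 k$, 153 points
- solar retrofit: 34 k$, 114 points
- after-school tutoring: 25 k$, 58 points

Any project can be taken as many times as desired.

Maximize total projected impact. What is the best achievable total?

650

Ranking by ratio (projected impact/k$): microloan fund 5.65, street-tree planting 4.21, mobile clinic 4.04.
Best packing: 5×microloan fund — 115 k$, 650 total.
Nothing else within 123 k$ beats 650.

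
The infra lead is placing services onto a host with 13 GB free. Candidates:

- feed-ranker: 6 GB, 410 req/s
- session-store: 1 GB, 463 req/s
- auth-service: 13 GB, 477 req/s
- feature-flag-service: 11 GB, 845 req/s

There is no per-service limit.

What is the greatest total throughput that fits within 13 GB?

6019

13×session-store uses 13 of the 13 GB and totals 6019.
No other feasible combination exceeds 6019.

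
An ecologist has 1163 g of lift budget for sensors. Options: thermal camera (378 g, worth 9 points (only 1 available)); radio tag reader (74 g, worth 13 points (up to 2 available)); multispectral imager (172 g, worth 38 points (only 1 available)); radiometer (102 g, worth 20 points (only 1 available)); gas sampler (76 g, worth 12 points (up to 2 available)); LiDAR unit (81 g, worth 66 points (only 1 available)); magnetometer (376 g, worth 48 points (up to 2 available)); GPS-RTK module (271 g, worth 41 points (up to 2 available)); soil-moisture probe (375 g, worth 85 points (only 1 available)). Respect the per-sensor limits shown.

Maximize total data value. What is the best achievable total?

Taking the top-ratio sensors first gives 2×radio tag reader + multispectral imager + radiometer + 2×gas sampler + LiDAR unit + soil-moisture probe for 259 (1030 g).
The 152 g tied up in 2×gas sampler is better spent on GPS-RTK module — total rises to 276 (1149 g).

276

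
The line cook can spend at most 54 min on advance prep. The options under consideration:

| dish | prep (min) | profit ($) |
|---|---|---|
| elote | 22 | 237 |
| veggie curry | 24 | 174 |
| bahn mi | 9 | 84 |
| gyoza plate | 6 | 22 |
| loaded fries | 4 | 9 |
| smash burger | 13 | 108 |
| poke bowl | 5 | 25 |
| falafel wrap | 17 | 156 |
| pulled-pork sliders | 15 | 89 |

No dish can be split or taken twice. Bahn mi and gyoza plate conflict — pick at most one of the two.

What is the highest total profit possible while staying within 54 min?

502

Best packing: elote + bahn mi + poke bowl + falafel wrap — 53 min, 502 total.
An exhaustive check of the 512 subsets confirms 502.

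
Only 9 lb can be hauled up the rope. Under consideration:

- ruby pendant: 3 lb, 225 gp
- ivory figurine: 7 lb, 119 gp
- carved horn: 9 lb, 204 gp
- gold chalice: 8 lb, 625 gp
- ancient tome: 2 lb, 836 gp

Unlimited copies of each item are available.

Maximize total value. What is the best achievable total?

4×ancient tome uses 8 of the 9 lb and totals 3344.
Nothing else within 9 lb beats 3344.

3344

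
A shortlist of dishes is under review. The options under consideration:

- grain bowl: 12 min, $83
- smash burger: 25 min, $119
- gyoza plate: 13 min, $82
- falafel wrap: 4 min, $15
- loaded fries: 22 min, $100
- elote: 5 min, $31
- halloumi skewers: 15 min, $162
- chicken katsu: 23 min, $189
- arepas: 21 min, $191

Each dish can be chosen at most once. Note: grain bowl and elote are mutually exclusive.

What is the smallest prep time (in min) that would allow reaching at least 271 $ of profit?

Look for the lowest-prep combination reaching 271.
gyoza plate + elote + halloumi skewers reaches 275 using 33 min.
No combination under 33 min hits 271.

33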